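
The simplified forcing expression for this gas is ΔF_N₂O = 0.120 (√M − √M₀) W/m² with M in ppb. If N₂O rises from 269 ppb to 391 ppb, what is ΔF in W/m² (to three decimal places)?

ΔF = 0.405 W/m²

N₂O: 0.120 × (√391 − √269) = 0.120 × (19.7737 − 16.4012) = 0.120 × 3.3725 = 0.4047 W/m².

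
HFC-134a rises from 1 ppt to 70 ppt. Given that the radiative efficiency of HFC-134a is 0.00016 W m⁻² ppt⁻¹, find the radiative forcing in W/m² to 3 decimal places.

HFC-134a: ΔF = 0.00016 × (70 − 1) = 0.00016 × 69 = 0.0110 W/m².

ΔF = 0.011 W/m²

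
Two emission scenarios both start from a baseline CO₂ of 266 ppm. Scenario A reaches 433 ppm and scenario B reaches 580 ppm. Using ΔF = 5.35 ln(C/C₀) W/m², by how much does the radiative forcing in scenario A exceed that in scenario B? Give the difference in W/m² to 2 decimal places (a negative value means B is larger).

ΔF_A − ΔF_B = -1.56 W/m²

ΔF_A = 5.35 ln(433/266) = 5.35 × 0.48724 = 2.6067 W/m².
ΔF_B = 5.35 ln(580/266) = 5.35 × 0.77953 = 4.1705 W/m².
Difference: 2.6067 − 4.1705 = -1.5638 W/m².
(Equivalently, ΔF_A − ΔF_B = 5.35 ln(433/580) = 5.35 × -0.29229 = -1.5638 W/m².)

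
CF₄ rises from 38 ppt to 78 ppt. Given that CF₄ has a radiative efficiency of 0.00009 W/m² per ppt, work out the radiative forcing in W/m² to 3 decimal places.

ΔF = 0.004 W/m²

CF₄: ΔF = 0.00009 × (78 − 38) = 0.00009 × 40 = 0.0036 W/m².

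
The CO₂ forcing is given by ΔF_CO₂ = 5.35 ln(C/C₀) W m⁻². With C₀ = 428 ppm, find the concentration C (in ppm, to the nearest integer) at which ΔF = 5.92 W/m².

C ≈ 1294 ppm

Set 5.35 ln(C/428) = 5.92, so ln(C/428) = 5.92/5.35 = 1.10654.
Then C/428 = e^1.10654 = 3.02388, giving C = 428 × 3.02388 = 1294.22 ppm.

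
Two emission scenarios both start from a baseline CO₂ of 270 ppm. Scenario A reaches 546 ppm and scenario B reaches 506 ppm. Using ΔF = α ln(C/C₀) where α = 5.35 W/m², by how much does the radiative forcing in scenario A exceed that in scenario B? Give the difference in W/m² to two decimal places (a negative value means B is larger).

ΔF_A − ΔF_B = 0.41 W/m²

ΔF_A = 5.35 ln(546/270) = 5.35 × 0.70420 = 3.7675 W/m².
ΔF_B = 5.35 ln(506/270) = 5.35 × 0.62811 = 3.3604 W/m².
Difference: 3.7675 − 3.3604 = 0.4071 W/m².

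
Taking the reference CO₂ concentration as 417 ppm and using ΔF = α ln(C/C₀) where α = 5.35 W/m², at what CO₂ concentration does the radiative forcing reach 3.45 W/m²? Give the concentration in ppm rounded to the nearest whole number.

Set 5.35 ln(C/417) = 3.45, so ln(C/417) = 3.45/5.35 = 0.64486.
Then C/417 = e^0.64486 = 1.90572, giving C = 417 × 1.90572 = 794.69 ppm.

C ≈ 795 ppm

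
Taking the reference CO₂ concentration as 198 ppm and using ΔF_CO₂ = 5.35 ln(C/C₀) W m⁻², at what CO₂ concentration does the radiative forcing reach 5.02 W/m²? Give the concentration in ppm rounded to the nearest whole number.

Set 5.35 ln(C/198) = 5.02, so ln(C/198) = 5.02/5.35 = 0.93832.
Then C/198 = e^0.93832 = 2.55568, giving C = 198 × 2.55568 = 506.02 ppm.

C ≈ 506 ppm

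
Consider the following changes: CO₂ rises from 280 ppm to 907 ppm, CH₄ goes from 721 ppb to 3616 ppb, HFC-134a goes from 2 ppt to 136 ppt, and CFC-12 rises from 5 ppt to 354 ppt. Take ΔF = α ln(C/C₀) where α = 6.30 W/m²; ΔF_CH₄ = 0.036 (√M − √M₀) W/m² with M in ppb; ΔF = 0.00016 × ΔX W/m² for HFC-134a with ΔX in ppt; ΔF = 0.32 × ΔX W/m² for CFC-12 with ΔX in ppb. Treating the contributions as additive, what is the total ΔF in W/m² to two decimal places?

ΔF = 8.74 W/m²

CO₂: 6.30 × ln(907/280) = 6.30 × ln(3.23929) = 6.30 × 1.17535 = 7.4047 W/m².
CH₄: 0.036 × (√3616 − √721) = 0.036 × (60.1332 − 26.8514) = 0.036 × 33.2818 = 1.1981 W/m².
HFC-134a: ΔF = 0.00016 × (136 − 2) = 0.00016 × 134 = 0.0214 W/m².
CFC-12: Δ = 354 − 5 = 349 ppt = 0.349 ppb; ΔF = 0.32 × 0.349 = 0.1117 W/m².
Total ΔF = 7.4047 + 1.1981 + 0.0214 + 0.1117 = 8.7359 W/m².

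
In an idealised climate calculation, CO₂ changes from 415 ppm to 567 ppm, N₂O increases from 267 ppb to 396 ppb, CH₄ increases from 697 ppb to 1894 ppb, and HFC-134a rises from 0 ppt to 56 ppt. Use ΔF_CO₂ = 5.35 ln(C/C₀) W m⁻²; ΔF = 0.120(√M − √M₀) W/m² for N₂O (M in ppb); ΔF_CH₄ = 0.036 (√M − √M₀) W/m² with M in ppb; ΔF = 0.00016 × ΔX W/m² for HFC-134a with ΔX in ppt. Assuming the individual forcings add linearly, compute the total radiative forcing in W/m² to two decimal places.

ΔF = 2.72 W/m²

CO₂: 5.35 × ln(567/415) = 5.35 × ln(1.36627) = 5.35 × 0.31208 = 1.6696 W/m².
N₂O: 0.120 × (√396 − √267) = 0.120 × (19.8997 − 16.3401) = 0.120 × 3.5596 = 0.4272 W/m².
CH₄: 0.036 × (√1894 − √697) = 0.036 × (43.5201 − 26.4008) = 0.036 × 17.1193 = 0.6163 W/m².
HFC-134a: ΔF = 0.00016 × (56 − 0) = 0.00016 × 56 = 0.0090 W/m².
Total ΔF = 1.6696 + 0.4272 + 0.6163 + 0.0090 = 2.7221 W/m².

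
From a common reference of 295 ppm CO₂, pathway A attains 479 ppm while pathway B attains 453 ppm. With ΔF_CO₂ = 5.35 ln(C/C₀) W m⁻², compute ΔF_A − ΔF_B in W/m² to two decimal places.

ΔF_A − ΔF_B = 0.30 W/m²

ΔF_A = 5.35 ln(479/295) = 5.35 × 0.48473 = 2.5933 W/m².
ΔF_B = 5.35 ln(453/295) = 5.35 × 0.42892 = 2.2947 W/m².
Difference: 2.5933 − 2.2947 = 0.2986 W/m².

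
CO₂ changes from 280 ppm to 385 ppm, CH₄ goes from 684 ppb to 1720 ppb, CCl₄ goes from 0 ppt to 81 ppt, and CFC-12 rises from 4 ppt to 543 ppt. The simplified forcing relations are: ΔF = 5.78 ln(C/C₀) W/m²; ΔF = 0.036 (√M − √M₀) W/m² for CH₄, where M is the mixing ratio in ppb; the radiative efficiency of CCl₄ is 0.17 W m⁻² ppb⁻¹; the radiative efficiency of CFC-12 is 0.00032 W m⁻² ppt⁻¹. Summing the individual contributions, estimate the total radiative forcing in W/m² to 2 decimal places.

CO₂: 5.78 × ln(385/280) = 5.78 × ln(1.37500) = 5.78 × 0.31845 = 1.8406 W/m².
CH₄: 0.036 × (√1720 − √684) = 0.036 × (41.4729 − 26.1534) = 0.036 × 15.3195 = 0.5515 W/m².
CCl₄: Δ = 81 − 0 = 81 ppt = 0.081 ppb; ΔF = 0.17 × 0.081 = 0.0138 W/m².
CFC-12: ΔF = 0.00032 × (543 − 4) = 0.00032 × 539 = 0.1725 W/m².
Total ΔF = 1.8406 + 0.5515 + 0.0138 + 0.1725 = 2.5784 W/m².

ΔF = 2.58 W/m²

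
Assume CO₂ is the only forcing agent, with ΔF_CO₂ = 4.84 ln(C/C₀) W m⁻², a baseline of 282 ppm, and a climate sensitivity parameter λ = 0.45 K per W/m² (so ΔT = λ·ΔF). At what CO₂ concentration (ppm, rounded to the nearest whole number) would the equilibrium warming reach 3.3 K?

C ≈ 1283 ppm

Required forcing: ΔF = ΔT/λ = 3.3/0.45 = 7.3333 W/m².
Then ln(C/282) = ΔF/4.84 = 7.3333/4.84 = 1.51514.
So C = 282 × e^1.51514 = 282 × 4.55006 = 1283.12 ppm.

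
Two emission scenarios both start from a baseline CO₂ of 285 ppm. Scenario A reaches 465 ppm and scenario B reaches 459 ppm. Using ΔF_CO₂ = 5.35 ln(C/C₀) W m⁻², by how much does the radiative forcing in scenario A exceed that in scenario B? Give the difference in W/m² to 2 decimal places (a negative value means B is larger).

ΔF_A − ΔF_B = 0.07 W/m²

ΔF_A = 5.35 ln(465/285) = 5.35 × 0.48955 = 2.6191 W/m².
ΔF_B = 5.35 ln(459/285) = 5.35 × 0.47656 = 2.5496 W/m².
Difference: 2.6191 − 2.5496 = 0.0695 W/m².
(Equivalently, ΔF_A − ΔF_B = 5.35 ln(465/459) = 5.35 × 0.01299 = 0.0695 W/m².)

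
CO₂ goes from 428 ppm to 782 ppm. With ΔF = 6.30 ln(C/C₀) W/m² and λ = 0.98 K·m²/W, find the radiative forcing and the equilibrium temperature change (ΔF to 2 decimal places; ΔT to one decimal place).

ΔF = 3.80 W/m²; ΔT = 3.7 K

CO₂: 6.30 × ln(782/428) = 6.30 × ln(1.82710) = 6.30 × 0.60273 = 3.7972 W/m².
ΔT = λ ΔF = 0.98 × 3.80 = 3.7240 K.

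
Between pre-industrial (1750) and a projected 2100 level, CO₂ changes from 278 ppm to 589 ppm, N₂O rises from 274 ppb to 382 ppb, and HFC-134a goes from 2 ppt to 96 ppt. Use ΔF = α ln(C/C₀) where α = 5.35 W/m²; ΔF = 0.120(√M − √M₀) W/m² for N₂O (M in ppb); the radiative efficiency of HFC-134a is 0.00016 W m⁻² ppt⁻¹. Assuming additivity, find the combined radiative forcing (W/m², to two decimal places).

CO₂: 5.35 × ln(589/278) = 5.35 × ln(2.11871) = 5.35 × 0.75081 = 4.0168 W/m².
N₂O: 0.120 × (√382 − √274) = 0.120 × (19.5448 − 16.5529) = 0.120 × 2.9919 = 0.3590 W/m².
HFC-134a: ΔF = 0.00016 × (96 − 2) = 0.00016 × 94 = 0.0150 W/m².
Total ΔF = 4.0168 + 0.3590 + 0.0150 = 4.3908 W/m².

ΔF = 4.39 W/m²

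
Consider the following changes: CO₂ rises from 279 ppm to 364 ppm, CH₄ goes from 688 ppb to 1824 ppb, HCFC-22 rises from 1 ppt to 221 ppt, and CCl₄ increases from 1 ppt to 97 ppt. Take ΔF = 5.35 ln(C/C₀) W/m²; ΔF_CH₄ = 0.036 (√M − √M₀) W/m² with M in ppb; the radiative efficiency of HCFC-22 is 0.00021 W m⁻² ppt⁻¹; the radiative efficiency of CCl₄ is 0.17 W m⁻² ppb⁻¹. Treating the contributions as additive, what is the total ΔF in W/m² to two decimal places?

CO₂: 5.35 × ln(364/279) = 5.35 × ln(1.30466) = 5.35 × 0.26594 = 1.4228 W/m².
CH₄: 0.036 × (√1824 − √688) = 0.036 × (42.7083 − 26.2298) = 0.036 × 16.4785 = 0.5932 W/m².
HCFC-22: ΔF = 0.00021 × (221 − 1) = 0.00021 × 220 = 0.0462 W/m².
CCl₄: Δ = 97 − 1 = 96 ppt = 0.096 ppb; ΔF = 0.17 × 0.096 = 0.0163 W/m².
Total ΔF = 1.4228 + 0.5932 + 0.0462 + 0.0163 = 2.0785 W/m².

ΔF = 2.08 W/m²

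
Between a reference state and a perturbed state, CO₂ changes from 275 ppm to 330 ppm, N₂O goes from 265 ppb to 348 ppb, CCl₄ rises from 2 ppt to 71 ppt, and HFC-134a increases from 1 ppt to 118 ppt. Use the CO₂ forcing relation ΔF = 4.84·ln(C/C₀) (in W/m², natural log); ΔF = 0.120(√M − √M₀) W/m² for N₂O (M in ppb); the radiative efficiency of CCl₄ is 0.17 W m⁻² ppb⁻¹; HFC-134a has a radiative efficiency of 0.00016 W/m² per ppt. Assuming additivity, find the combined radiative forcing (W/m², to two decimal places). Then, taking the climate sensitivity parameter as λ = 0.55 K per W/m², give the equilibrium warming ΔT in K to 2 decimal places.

CO₂: 4.84 × ln(330/275) = 4.84 × ln(1.20000) = 4.84 × 0.18232 = 0.8824 W/m².
N₂O: 0.120 × (√348 − √265) = 0.120 × (18.6548 − 16.2788) = 0.120 × 2.3760 = 0.2851 W/m².
CCl₄: Δ = 71 − 2 = 69 ppt = 0.069 ppb; ΔF = 0.17 × 0.069 = 0.0117 W/m².
HFC-134a: ΔF = 0.00016 × (118 − 1) = 0.00016 × 117 = 0.0187 W/m².
Total ΔF = 0.8824 + 0.2851 + 0.0117 + 0.0187 = 1.1979 W/m².
ΔT = λ ΔF = 0.55 × 1.20 = 0.6600 K.

ΔF = 1.20 W/m²; ΔT = 0.66 K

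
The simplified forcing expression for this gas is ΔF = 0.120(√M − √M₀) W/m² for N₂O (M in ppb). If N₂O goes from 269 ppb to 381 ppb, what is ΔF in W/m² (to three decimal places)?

ΔF = 0.374 W/m²

N₂O: 0.120 × (√381 − √269) = 0.120 × (19.5192 − 16.4012) = 0.120 × 3.1180 = 0.3742 W/m².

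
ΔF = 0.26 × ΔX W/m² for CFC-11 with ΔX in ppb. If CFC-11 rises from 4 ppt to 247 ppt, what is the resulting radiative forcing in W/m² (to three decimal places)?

ΔF = 0.063 W/m²

CFC-11: Δ = 247 − 4 = 243 ppt = 0.243 ppb; ΔF = 0.26 × 0.243 = 0.0632 W/m².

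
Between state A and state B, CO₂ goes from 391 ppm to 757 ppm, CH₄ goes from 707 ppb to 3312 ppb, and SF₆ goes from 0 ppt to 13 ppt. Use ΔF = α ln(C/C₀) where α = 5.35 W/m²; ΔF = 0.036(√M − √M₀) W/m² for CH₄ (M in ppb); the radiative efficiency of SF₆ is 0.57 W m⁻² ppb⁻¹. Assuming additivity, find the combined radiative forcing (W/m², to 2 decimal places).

ΔF = 4.66 W/m²

CO₂: 5.35 × ln(757/391) = 5.35 × ln(1.93606) = 5.35 × 0.66065 = 3.5345 W/m².
CH₄: 0.036 × (√3312 − √707) = 0.036 × (57.5500 − 26.5895) = 0.036 × 30.9605 = 1.1146 W/m².
SF₆: Δ = 13 − 0 = 13 ppt = 0.013 ppb; ΔF = 0.57 × 0.013 = 0.0074 W/m².
Total ΔF = 3.5345 + 1.1146 + 0.0074 = 4.6565 W/m².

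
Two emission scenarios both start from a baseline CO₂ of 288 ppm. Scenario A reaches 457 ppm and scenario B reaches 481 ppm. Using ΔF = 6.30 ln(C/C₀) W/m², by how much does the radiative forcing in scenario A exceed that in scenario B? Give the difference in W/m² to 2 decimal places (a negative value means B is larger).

ΔF_A − ΔF_B = -0.32 W/m²

ΔF_A = 6.30 ln(457/288) = 6.30 × 0.46172 = 2.9088 W/m².
ΔF_B = 6.30 ln(481/288) = 6.30 × 0.51291 = 3.2313 W/m².
Difference: 2.9088 − 3.2313 = -0.3225 W/m².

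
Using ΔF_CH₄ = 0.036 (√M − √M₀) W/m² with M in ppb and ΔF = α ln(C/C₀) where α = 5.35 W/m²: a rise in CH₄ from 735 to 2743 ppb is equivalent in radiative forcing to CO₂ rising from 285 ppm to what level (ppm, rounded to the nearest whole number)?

C ≈ 338 ppm

CH₄ forcing: 0.036 × (√2743 − √735) = 0.036 × (52.3737 − 27.1109) = 0.036 × 25.2628 = 0.90946 W/m².
Set 5.35 ln(C/285) = 0.90946: ln(C/285) = 0.90946/5.35 = 0.16999, so C = 285 × e^0.16999 = 285 × 1.18529 = 337.81 ppm.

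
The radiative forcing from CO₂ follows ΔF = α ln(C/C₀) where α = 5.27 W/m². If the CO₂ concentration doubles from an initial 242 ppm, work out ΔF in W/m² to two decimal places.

ΔF = 3.65 W/m²

ΔF = 5.27 × ln(2) = 5.27 × 0.69315 = 3.6529 W/m².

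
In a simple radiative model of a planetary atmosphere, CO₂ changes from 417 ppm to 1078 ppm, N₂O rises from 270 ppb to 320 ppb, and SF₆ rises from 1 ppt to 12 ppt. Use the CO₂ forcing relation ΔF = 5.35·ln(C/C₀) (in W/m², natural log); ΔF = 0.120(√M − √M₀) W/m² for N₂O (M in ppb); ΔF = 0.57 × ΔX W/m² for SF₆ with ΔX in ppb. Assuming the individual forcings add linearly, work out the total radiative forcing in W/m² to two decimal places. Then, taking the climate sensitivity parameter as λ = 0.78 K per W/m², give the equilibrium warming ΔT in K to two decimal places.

CO₂: 5.35 × ln(1078/417) = 5.35 × ln(2.58513) = 5.35 × 0.94978 = 5.0813 W/m².
N₂O: 0.120 × (√320 − √270) = 0.120 × (17.8885 − 16.4317) = 0.120 × 1.4568 = 0.1748 W/m².
SF₆: Δ = 12 − 1 = 11 ppt = 0.011 ppb; ΔF = 0.57 × 0.011 = 0.0063 W/m².
Total ΔF = 5.0813 + 0.1748 + 0.0063 = 5.2624 W/m².
ΔT = λ ΔF = 0.78 × 5.26 = 4.1028 K.

ΔF = 5.26 W/m²; ΔT = 4.10 K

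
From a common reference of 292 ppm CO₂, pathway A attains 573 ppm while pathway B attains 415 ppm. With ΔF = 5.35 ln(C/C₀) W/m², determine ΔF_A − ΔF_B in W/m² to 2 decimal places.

ΔF_A − ΔF_B = 1.73 W/m²

ΔF_A = 5.35 ln(573/292) = 5.35 × 0.67413 = 3.6066 W/m².
ΔF_B = 5.35 ln(415/292) = 5.35 × 0.35152 = 1.8806 W/m².
Difference: 3.6066 − 1.8806 = 1.7260 W/m².
(Equivalently, ΔF_A − ΔF_B = 5.35 ln(573/415) = 5.35 × 0.32261 = 1.7260 W/m².)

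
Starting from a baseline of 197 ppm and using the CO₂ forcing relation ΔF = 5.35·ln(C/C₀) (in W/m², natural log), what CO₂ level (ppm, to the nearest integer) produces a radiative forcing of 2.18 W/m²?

C ≈ 296 ppm

Set 5.35 ln(C/197) = 2.18, so ln(C/197) = 2.18/5.35 = 0.40748.
Then C/197 = e^0.40748 = 1.50303, giving C = 197 × 1.50303 = 296.10 ppm.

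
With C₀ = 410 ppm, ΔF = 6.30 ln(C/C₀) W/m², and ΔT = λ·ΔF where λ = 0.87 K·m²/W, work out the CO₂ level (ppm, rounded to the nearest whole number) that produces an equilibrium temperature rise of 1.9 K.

C ≈ 580 ppm

Required forcing: ΔF = ΔT/λ = 1.9/0.87 = 2.1839 W/m².
Then ln(C/410) = ΔF/6.30 = 2.1839/6.30 = 0.34665.
So C = 410 × e^0.34665 = 410 × 1.41432 = 579.87 ppm.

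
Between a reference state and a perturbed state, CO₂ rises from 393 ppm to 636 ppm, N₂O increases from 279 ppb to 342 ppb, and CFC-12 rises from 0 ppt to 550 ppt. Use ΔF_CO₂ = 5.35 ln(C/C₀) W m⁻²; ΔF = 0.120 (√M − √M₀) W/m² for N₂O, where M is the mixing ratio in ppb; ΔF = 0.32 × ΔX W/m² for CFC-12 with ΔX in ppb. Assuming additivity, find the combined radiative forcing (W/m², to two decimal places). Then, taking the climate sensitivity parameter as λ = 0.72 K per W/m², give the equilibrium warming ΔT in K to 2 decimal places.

CO₂: 5.35 × ln(636/393) = 5.35 × ln(1.61832) = 5.35 × 0.48139 = 2.5754 W/m².
N₂O: 0.120 × (√342 − √279) = 0.120 × (18.4932 − 16.7033) = 0.120 × 1.7899 = 0.2148 W/m².
CFC-12: Δ = 550 − 0 = 550 ppt = 0.550 ppb; ΔF = 0.32 × 0.550 = 0.1760 W/m².
Total ΔF = 2.5754 + 0.2148 + 0.1760 = 2.9662 W/m².
ΔT = λ ΔF = 0.72 × 2.97 = 2.1384 K.

ΔF = 2.97 W/m²; ΔT = 2.14 K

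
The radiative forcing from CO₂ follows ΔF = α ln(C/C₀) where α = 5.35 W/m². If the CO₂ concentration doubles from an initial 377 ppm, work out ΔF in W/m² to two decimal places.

ΔF = 3.71 W/m²

Because the forcing depends only on the ratio C/C₀, the initial concentration does not enter.
ΔF = 5.35 × ln(2) = 5.35 × 0.69315 = 3.7084 W/m².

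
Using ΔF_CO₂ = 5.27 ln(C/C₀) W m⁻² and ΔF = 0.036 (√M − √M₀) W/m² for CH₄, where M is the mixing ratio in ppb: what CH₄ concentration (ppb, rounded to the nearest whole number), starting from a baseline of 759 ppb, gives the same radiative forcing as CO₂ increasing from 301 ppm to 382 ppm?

M ≈ 3898 ppb

CO₂ forcing: 5.27 × ln(382/301) = 5.27 × 0.238310 = 1.25589 W/m².
Set 0.036(√M − √759) = 1.25589: √M = 1.25589/0.036 + √759 = 34.8858 + 27.5500 = 62.4358.
M = (62.4358)² = 3898.23 ppb.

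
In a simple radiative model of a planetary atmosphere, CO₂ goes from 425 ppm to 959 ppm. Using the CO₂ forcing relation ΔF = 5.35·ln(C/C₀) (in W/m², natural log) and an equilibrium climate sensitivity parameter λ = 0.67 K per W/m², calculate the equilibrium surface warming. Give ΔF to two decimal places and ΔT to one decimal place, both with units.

ΔF = 4.35 W/m²; ΔT = 2.9 K

CO₂: 5.35 × ln(959/425) = 5.35 × ln(2.25647) = 5.35 × 0.81380 = 4.3538 W/m².
ΔT = λ ΔF = 0.67 × 4.35 = 2.9145 K.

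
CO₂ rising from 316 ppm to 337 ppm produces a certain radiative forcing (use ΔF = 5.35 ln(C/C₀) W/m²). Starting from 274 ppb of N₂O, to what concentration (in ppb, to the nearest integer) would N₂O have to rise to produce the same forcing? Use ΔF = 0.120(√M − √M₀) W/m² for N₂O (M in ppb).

M ≈ 377 ppb

CO₂ forcing: 5.35 × ln(337/316) = 5.35 × 0.064341 = 0.34422 W/m².
Set 0.120(√M − √274) = 0.34422: √M = 0.34422/0.120 + √274 = 2.8685 + 16.5529 = 19.4214.
M = (19.4214)² = 377.19 ppb.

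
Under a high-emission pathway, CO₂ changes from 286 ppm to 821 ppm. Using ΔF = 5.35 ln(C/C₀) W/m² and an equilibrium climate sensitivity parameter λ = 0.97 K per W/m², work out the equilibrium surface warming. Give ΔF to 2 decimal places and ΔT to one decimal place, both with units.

CO₂: 5.35 × ln(821/286) = 5.35 × ln(2.87063) = 5.35 × 1.05453 = 5.6417 W/m².
ΔT = λ ΔF = 0.97 × 5.64 = 5.4708 K.

ΔF = 5.64 W/m²; ΔT = 5.5 K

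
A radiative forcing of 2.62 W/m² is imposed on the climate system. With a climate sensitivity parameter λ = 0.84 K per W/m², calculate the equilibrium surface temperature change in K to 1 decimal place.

ΔT = λ ΔF = 0.84 × 2.62 = 2.2008 K.

ΔT = 2.2 K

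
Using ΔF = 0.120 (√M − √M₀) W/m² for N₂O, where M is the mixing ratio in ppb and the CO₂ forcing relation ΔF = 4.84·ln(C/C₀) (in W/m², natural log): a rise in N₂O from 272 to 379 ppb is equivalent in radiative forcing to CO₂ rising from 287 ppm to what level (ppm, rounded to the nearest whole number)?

C ≈ 309 ppm

N₂O forcing: 0.120 × (√379 − √272) = 0.120 × (19.4679 − 16.4924) = 0.120 × 2.9755 = 0.35706 W/m².
Set 4.84 ln(C/287) = 0.35706: ln(C/287) = 0.35706/4.84 = 0.07377, so C = 287 × e^0.07377 = 287 × 1.07656 = 308.97 ppm.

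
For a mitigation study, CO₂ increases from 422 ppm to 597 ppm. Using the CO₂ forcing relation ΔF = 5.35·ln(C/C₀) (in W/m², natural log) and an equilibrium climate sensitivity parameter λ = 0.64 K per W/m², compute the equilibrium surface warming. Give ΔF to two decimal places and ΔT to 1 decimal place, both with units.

ΔF = 1.86 W/m²; ΔT = 1.2 K

CO₂: 5.35 × ln(597/422) = 5.35 × ln(1.41469) = 5.35 × 0.34691 = 1.8560 W/m².
ΔT = λ ΔF = 0.64 × 1.86 = 1.1904 K.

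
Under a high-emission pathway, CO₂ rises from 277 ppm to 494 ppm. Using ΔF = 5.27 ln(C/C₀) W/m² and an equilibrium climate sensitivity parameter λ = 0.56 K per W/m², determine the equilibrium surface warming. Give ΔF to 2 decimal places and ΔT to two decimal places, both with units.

ΔF = 3.05 W/m²; ΔT = 1.71 K

CO₂: 5.27 × ln(494/277) = 5.27 × ln(1.78339) = 5.27 × 0.57852 = 3.0488 W/m².
ΔT = λ ΔF = 0.56 × 3.05 = 1.7080 K.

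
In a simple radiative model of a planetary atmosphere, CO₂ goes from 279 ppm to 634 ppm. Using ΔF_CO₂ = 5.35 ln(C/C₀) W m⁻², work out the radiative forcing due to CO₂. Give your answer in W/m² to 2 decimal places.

ΔF = 4.39 W/m²

CO₂ absorption bands are partially saturated, so forcing scales with the logarithm of the concentration ratio.
CO₂: 5.35 × ln(634/279) = 5.35 × ln(2.27240) = 5.35 × 0.82084 = 4.3915 W/m².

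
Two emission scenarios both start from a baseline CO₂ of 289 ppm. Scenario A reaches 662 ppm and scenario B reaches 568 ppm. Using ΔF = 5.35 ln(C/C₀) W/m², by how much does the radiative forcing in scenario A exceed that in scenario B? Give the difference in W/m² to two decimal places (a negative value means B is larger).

ΔF_A − ΔF_B = 0.82 W/m²

ΔF_A = 5.35 ln(662/289) = 5.35 × 0.82884 = 4.4343 W/m².
ΔF_B = 5.35 ln(568/289) = 5.35 × 0.67569 = 3.6149 W/m².
Difference: 4.4343 − 3.6149 = 0.8194 W/m².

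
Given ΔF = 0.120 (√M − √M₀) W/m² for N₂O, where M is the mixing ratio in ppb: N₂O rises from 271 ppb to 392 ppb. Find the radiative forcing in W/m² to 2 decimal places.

N₂O: 0.120 × (√392 − √271) = 0.120 × (19.7990 − 16.4621) = 0.120 × 3.3369 = 0.4004 W/m².

ΔF = 0.40 W/m²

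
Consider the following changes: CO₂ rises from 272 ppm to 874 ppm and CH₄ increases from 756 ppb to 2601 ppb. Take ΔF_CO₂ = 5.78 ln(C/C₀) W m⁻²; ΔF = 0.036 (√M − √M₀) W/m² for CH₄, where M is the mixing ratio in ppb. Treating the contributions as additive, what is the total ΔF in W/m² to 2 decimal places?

CO₂: 5.78 × ln(874/272) = 5.78 × ln(3.21324) = 5.78 × 1.16728 = 6.7469 W/m².
CH₄: 0.036 × (√2601 − √756) = 0.036 × (51.0000 − 27.4955) = 0.036 × 23.5045 = 0.8462 W/m².
Total ΔF = 6.7469 + 0.8462 = 7.5931 W/m².

ΔF = 7.59 W/m²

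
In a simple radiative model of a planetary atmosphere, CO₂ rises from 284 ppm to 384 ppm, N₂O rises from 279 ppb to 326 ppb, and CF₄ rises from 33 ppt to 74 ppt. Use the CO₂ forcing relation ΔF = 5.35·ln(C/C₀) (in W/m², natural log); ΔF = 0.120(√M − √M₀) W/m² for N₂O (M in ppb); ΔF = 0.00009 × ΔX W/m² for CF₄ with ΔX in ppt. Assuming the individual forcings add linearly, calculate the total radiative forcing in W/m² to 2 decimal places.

ΔF = 1.78 W/m²

CO₂: 5.35 × ln(384/284) = 5.35 × ln(1.35211) = 5.35 × 0.30167 = 1.6139 W/m².
N₂O: 0.120 × (√326 − √279) = 0.120 × (18.0555 − 16.7033) = 0.120 × 1.3522 = 0.1623 W/m².
CF₄: ΔF = 0.00009 × (74 − 33) = 0.00009 × 41 = 0.0037 W/m².
Total ΔF = 1.6139 + 0.1623 + 0.0037 = 1.7799 W/m².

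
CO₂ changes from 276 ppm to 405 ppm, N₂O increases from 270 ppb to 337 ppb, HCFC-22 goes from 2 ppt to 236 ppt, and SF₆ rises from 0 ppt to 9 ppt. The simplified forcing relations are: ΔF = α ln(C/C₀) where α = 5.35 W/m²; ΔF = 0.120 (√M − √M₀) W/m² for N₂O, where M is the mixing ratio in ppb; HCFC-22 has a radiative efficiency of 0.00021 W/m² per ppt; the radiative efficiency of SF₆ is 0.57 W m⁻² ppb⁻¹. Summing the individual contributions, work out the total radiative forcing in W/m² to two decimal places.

ΔF = 2.34 W/m²

CO₂: 5.35 × ln(405/276) = 5.35 × ln(1.46739) = 5.35 × 0.38349 = 2.0517 W/m².
N₂O: 0.120 × (√337 − √270) = 0.120 × (18.3576 − 16.4317) = 0.120 × 1.9259 = 0.2311 W/m².
HCFC-22: ΔF = 0.00021 × (236 − 2) = 0.00021 × 234 = 0.0491 W/m².
SF₆: Δ = 9 − 0 = 9 ppt = 0.009 ppb; ΔF = 0.57 × 0.009 = 0.0051 W/m².
Total ΔF = 2.0517 + 0.2311 + 0.0491 + 0.0051 = 2.3370 W/m².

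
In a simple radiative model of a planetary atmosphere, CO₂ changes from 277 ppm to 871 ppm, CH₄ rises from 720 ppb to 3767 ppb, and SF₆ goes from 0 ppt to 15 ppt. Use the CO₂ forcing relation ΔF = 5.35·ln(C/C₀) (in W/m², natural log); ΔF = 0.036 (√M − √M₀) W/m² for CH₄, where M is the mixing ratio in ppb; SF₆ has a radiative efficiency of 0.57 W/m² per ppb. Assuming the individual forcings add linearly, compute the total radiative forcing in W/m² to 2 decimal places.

CO₂: 5.35 × ln(871/277) = 5.35 × ln(3.14440) = 5.35 × 1.14562 = 6.1291 W/m².
CH₄: 0.036 × (√3767 − √720) = 0.036 × (61.3759 − 26.8328) = 0.036 × 34.5431 = 1.2436 W/m².
SF₆: Δ = 15 − 0 = 15 ppt = 0.015 ppb; ΔF = 0.57 × 0.015 = 0.0086 W/m².
Total ΔF = 6.1291 + 1.2436 + 0.0086 = 7.3813 W/m².

ΔF = 7.38 W/m²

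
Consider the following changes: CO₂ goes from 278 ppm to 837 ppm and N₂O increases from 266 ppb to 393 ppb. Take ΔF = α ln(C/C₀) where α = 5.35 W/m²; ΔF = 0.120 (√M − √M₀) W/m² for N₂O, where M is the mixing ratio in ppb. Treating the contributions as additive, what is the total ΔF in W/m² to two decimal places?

ΔF = 6.32 W/m²

CO₂: 5.35 × ln(837/278) = 5.35 × ln(3.01079) = 5.35 × 1.10220 = 5.8968 W/m².
N₂O: 0.120 × (√393 − √266) = 0.120 × (19.8242 − 16.3095) = 0.120 × 3.5147 = 0.4218 W/m².
Total ΔF = 5.8968 + 0.4218 = 6.3186 W/m².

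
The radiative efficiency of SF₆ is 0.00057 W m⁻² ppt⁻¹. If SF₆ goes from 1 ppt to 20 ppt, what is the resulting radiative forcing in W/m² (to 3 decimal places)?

SF₆: ΔF = 0.00057 × (20 − 1) = 0.00057 × 19 = 0.0108 W/m².

ΔF = 0.011 W/m²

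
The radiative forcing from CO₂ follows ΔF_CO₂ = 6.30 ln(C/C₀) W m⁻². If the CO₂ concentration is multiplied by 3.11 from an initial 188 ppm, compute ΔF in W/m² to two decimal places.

ΔF = 7.15 W/m²

ΔF = 6.30 × ln(3.11) = 6.30 × 1.13462 = 7.1481 W/m².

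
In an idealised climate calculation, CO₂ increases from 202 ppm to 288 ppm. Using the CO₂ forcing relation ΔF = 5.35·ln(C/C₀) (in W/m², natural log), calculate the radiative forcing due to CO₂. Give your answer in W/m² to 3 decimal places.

CO₂ absorption bands are partially saturated, so forcing scales with the logarithm of the concentration ratio.
CO₂: 5.35 × ln(288/202) = 5.35 × ln(1.42574) = 5.35 × 0.35469 = 1.8976 W/m².

ΔF = 1.898 W/m²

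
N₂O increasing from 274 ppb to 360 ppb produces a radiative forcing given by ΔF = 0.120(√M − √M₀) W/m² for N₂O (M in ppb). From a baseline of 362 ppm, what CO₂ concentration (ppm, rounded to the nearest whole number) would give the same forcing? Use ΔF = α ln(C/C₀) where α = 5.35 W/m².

N₂O forcing: 0.120 × (√360 − √274) = 0.120 × (18.9737 − 16.5529) = 0.120 × 2.4208 = 0.29050 W/m².
Set 5.35 ln(C/362) = 0.29050: ln(C/362) = 0.29050/5.35 = 0.05430, so C = 362 × e^0.05430 = 362 × 1.05580 = 382.20 ppm.

C ≈ 382 ppm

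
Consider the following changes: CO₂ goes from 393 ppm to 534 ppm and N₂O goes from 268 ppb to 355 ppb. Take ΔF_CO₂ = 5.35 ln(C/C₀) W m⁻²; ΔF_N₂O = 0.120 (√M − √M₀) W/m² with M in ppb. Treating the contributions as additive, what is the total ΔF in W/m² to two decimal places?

CO₂: 5.35 × ln(534/393) = 5.35 × ln(1.35878) = 5.35 × 0.30659 = 1.6403 W/m².
N₂O: 0.120 × (√355 − √268) = 0.120 × (18.8414 − 16.3707) = 0.120 × 2.4707 = 0.2965 W/m².
Total ΔF = 1.6403 + 0.2965 = 1.9368 W/m².

ΔF = 1.94 W/m²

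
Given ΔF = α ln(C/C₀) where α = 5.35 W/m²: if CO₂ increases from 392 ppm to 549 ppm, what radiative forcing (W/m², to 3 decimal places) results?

CO₂: 5.35 × ln(549/392) = 5.35 × ln(1.40051) = 5.35 × 0.33684 = 1.8021 W/m².

ΔF = 1.802 W/m²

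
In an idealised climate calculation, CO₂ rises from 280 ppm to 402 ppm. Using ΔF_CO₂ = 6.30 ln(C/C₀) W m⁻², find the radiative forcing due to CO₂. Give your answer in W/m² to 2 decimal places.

CO₂: 6.30 × ln(402/280) = 6.30 × ln(1.43571) = 6.30 × 0.36166 = 2.2785 W/m².

ΔF = 2.28 W/m²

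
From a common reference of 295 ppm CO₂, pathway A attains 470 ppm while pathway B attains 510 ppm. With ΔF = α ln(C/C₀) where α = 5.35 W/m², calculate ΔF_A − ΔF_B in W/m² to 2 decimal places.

ΔF_A = 5.35 ln(470/295) = 5.35 × 0.46576 = 2.4918 W/m².
ΔF_B = 5.35 ln(510/295) = 5.35 × 0.54744 = 2.9288 W/m².
Difference: 2.4918 − 2.9288 = -0.4370 W/m².
(Equivalently, ΔF_A − ΔF_B = 5.35 ln(470/510) = 5.35 × -0.08168 = -0.4370 W/m².)

ΔF_A − ΔF_B = -0.44 W/m²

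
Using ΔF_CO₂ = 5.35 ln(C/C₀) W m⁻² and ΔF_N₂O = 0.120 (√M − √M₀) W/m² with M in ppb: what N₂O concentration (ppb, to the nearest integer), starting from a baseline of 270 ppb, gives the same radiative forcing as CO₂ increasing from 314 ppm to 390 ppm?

CO₂ forcing: 5.35 × ln(390/314) = 5.35 × 0.216754 = 1.15963 W/m².
Set 0.120(√M − √270) = 1.15963: √M = 1.15963/0.120 + √270 = 9.6636 + 16.4317 = 26.0953.
M = (26.0953)² = 680.96 ppb.

M ≈ 681 ppb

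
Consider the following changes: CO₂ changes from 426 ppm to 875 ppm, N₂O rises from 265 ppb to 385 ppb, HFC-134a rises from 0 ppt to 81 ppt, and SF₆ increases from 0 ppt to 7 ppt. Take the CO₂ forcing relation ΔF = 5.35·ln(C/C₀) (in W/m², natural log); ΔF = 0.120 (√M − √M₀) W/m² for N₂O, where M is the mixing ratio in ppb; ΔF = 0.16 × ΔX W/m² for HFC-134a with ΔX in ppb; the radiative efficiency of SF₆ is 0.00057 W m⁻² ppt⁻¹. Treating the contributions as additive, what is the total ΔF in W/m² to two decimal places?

ΔF = 4.27 W/m²

CO₂: 5.35 × ln(875/426) = 5.35 × ln(2.05399) = 5.35 × 0.71978 = 3.8508 W/m².
N₂O: 0.120 × (√385 − √265) = 0.120 × (19.6214 − 16.2788) = 0.120 × 3.3426 = 0.4011 W/m².
HFC-134a: Δ = 81 − 0 = 81 ppt = 0.081 ppb; ΔF = 0.16 × 0.081 = 0.0130 W/m².
SF₆: ΔF = 0.00057 × (7 − 0) = 0.00057 × 7 = 0.0040 W/m².
Total ΔF = 3.8508 + 0.4011 + 0.0130 + 0.0040 = 4.2689 W/m².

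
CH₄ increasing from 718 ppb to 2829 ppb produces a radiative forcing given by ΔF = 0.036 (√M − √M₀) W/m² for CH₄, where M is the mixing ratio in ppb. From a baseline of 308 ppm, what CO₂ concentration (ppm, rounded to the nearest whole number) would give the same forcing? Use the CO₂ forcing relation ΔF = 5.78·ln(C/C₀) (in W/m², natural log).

CH₄ forcing: 0.036 × (√2829 − √718) = 0.036 × (53.1883 − 26.7955) = 0.036 × 26.3928 = 0.95014 W/m².
Set 5.78 ln(C/308) = 0.95014: ln(C/308) = 0.95014/5.78 = 0.16438, so C = 308 × e^0.16438 = 308 × 1.17866 = 363.03 ppm.

C ≈ 363 ppm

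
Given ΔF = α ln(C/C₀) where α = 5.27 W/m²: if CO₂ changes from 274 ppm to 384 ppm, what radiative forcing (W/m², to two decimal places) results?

ΔF = 1.78 W/m²

CO₂: 5.27 × ln(384/274) = 5.27 × ln(1.40146) = 5.27 × 0.33751 = 1.7787 W/m².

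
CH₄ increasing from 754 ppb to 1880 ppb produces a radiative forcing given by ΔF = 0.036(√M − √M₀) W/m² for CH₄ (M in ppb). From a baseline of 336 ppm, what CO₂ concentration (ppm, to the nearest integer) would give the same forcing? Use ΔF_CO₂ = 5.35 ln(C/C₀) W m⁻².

CH₄ forcing: 0.036 × (√1880 − √754) = 0.036 × (43.3590 − 27.4591) = 0.036 × 15.8999 = 0.57240 W/m².
Set 5.35 ln(C/336) = 0.57240: ln(C/336) = 0.57240/5.35 = 0.10699, so C = 336 × e^0.10699 = 336 × 1.11292 = 373.94 ppm.

C ≈ 374 ppm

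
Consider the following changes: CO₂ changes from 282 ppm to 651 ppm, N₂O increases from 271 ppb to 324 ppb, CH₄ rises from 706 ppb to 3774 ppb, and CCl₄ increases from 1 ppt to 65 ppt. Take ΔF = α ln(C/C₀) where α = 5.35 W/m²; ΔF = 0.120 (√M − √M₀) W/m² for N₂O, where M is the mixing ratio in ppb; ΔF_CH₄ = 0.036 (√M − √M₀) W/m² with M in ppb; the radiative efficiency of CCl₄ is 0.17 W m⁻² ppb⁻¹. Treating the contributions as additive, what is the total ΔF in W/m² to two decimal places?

ΔF = 5.93 W/m²

CO₂: 5.35 × ln(651/282) = 5.35 × ln(2.30851) = 5.35 × 0.83660 = 4.4758 W/m².
N₂O: 0.120 × (√324 − √271) = 0.120 × (18.0000 − 16.4621) = 0.120 × 1.5379 = 0.1845 W/m².
CH₄: 0.036 × (√3774 − √706) = 0.036 × (61.4329 − 26.5707) = 0.036 × 34.8622 = 1.2550 W/m².
CCl₄: Δ = 65 − 1 = 64 ppt = 0.064 ppb; ΔF = 0.17 × 0.064 = 0.0109 W/m².
Total ΔF = 4.4758 + 0.1845 + 1.2550 + 0.0109 = 5.9262 W/m².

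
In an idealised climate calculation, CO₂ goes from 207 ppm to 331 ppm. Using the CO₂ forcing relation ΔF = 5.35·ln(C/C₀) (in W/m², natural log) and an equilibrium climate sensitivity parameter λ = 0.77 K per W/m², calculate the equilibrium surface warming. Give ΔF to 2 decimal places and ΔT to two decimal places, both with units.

CO₂: 5.35 × ln(331/207) = 5.35 × ln(1.59903) = 5.35 × 0.46940 = 2.5113 W/m².
ΔT = λ ΔF = 0.77 × 2.51 = 1.9327 K.

ΔF = 2.51 W/m²; ΔT = 1.93 K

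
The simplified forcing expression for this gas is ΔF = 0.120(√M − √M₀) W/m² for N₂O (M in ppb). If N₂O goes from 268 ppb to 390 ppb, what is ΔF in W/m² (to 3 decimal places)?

N₂O: 0.120 × (√390 − √268) = 0.120 × (19.7484 − 16.3707) = 0.120 × 3.3777 = 0.4053 W/m².

ΔF = 0.405 W/m²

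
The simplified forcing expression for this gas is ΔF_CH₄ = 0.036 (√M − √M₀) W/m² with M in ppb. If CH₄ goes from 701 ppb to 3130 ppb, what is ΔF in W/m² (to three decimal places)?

CH₄: 0.036 × (√3130 − √701) = 0.036 × (55.9464 − 26.4764) = 0.036 × 29.4700 = 1.0609 W/m².

ΔF = 1.061 W/m²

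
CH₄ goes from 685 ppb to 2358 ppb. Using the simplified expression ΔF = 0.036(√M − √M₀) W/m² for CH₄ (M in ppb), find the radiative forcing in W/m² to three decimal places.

ΔF = 0.806 W/m²

CH₄: 0.036 × (√2358 − √685) = 0.036 × (48.5592 − 26.1725) = 0.036 × 22.3867 = 0.8059 W/m².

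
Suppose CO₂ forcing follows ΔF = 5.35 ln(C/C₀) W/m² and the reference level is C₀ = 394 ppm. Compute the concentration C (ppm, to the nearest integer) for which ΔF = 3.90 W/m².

C ≈ 817 ppm

Set 5.35 ln(C/394) = 3.90, so ln(C/394) = 3.90/5.35 = 0.72897.
Then C/394 = e^0.72897 = 2.07294, giving C = 394 × 2.07294 = 816.74 ppm.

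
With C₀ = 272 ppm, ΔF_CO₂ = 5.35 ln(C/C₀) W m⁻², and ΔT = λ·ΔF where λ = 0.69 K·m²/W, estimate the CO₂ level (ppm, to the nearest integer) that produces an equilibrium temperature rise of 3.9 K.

Required forcing: ΔF = ΔT/λ = 3.9/0.69 = 5.6522 W/m².
Then ln(C/272) = ΔF/5.35 = 5.6522/5.35 = 1.05649.
So C = 272 × e^1.05649 = 272 × 2.87626 = 782.34 ppm.

C ≈ 782 ppm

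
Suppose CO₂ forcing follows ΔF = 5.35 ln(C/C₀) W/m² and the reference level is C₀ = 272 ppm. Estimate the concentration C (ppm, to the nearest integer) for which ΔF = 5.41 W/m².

Set 5.35 ln(C/272) = 5.41, so ln(C/272) = 5.41/5.35 = 1.01121.
Then C/272 = e^1.01121 = 2.74893, giving C = 272 × 2.74893 = 747.71 ppm.

C ≈ 748 ppm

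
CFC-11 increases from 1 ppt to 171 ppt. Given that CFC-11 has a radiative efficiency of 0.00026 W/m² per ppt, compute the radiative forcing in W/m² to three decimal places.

CFC-11: ΔF = 0.00026 × (171 − 1) = 0.00026 × 170 = 0.0442 W/m².

ΔF = 0.044 W/m²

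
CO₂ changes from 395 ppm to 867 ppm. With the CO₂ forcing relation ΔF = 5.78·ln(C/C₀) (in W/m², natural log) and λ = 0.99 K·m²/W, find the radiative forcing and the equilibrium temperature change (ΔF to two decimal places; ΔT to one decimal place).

CO₂: 5.78 × ln(867/395) = 5.78 × ln(2.19494) = 5.78 × 0.78615 = 4.5439 W/m².
ΔT = λ ΔF = 0.99 × 4.54 = 4.4946 K.

ΔF = 4.54 W/m²; ΔT = 4.5 K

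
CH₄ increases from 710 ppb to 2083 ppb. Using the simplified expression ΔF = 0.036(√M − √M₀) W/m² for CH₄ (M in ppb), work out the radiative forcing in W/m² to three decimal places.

CH₄: 0.036 × (√2083 − √710) = 0.036 × (45.6399 − 26.6458) = 0.036 × 18.9941 = 0.6838 W/m².

ΔF = 0.684 W/m²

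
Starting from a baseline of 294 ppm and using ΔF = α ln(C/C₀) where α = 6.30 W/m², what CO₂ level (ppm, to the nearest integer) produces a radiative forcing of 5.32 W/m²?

Set 6.30 ln(C/294) = 5.32, so ln(C/294) = 5.32/6.30 = 0.84444.
Then C/294 = e^0.84444 = 2.32667, giving C = 294 × 2.32667 = 684.04 ppm.

C ≈ 684 ppm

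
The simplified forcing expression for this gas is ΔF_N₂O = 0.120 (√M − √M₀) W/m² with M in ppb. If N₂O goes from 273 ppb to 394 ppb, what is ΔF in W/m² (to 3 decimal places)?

ΔF = 0.399 W/m²

N₂O: 0.120 × (√394 − √273) = 0.120 × (19.8494 − 16.5227) = 0.120 × 3.3267 = 0.3992 W/m².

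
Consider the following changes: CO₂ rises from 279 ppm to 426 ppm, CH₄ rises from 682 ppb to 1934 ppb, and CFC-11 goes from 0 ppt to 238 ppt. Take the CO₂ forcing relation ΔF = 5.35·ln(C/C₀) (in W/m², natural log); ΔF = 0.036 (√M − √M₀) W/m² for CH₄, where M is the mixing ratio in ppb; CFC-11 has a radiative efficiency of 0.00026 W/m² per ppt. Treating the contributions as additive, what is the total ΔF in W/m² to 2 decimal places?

CO₂: 5.35 × ln(426/279) = 5.35 × ln(1.52688) = 5.35 × 0.42323 = 2.2643 W/m².
CH₄: 0.036 × (√1934 − √682) = 0.036 × (43.9773 − 26.1151) = 0.036 × 17.8622 = 0.6430 W/m².
CFC-11: ΔF = 0.00026 × (238 − 0) = 0.00026 × 238 = 0.0619 W/m².
Total ΔF = 2.2643 + 0.6430 + 0.0619 = 2.9692 W/m².

ΔF = 2.97 W/m²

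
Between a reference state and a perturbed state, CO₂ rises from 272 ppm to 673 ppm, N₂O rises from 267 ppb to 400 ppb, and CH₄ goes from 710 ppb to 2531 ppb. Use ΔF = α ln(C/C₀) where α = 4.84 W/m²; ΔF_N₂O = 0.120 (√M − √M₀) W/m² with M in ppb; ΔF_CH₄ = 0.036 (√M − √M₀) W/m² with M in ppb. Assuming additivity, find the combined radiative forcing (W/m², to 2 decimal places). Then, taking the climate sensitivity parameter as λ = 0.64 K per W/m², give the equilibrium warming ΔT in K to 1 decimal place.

ΔF = 5.68 W/m²; ΔT = 3.6 K

CO₂: 4.84 × ln(673/272) = 4.84 × ln(2.47426) = 4.84 × 0.90594 = 4.3847 W/m².
N₂O: 0.120 × (√400 − √267) = 0.120 × (20.0000 − 16.3401) = 0.120 × 3.6599 = 0.4392 W/m².
CH₄: 0.036 × (√2531 − √710) = 0.036 × (50.3090 − 26.6458) = 0.036 × 23.6632 = 0.8519 W/m².
Total ΔF = 4.3847 + 0.4392 + 0.8519 = 5.6758 W/m².
ΔT = λ ΔF = 0.64 × 5.68 = 3.6352 K.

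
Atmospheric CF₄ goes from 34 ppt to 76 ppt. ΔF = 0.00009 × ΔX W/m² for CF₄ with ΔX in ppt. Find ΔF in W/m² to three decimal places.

ΔF = 0.004 W/m²

CF₄: ΔF = 0.00009 × (76 − 34) = 0.00009 × 42 = 0.0038 W/m².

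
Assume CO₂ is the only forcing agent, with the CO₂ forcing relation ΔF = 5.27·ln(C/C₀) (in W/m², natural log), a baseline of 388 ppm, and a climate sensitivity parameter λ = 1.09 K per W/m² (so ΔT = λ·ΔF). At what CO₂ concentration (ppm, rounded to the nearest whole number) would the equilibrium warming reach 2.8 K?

Required forcing: ΔF = ΔT/λ = 2.8/1.09 = 2.5688 W/m².
Then ln(C/388) = ΔF/5.27 = 2.5688/5.27 = 0.48744.
So C = 388 × e^0.48744 = 388 × 1.62814 = 631.72 ppm.

C ≈ 632 ppm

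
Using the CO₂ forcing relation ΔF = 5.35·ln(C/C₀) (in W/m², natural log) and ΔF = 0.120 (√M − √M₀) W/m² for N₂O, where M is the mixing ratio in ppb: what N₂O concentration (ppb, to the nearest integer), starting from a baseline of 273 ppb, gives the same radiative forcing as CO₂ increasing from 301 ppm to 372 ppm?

CO₂ forcing: 5.35 × ln(372/301) = 5.35 × 0.211784 = 1.13304 W/m².
Set 0.120(√M − √273) = 1.13304: √M = 1.13304/0.120 + √273 = 9.4420 + 16.5227 = 25.9647.
M = (25.9647)² = 674.17 ppb.

M ≈ 674 ppb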